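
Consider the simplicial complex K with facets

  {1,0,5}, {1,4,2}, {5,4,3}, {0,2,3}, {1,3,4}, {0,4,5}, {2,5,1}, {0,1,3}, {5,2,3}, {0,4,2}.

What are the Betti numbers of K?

Take the total order 0 < 1 < 2 < 3 < 4 < 5 on the vertex set. Then K (dimension 2) consists of the simplices:

  0-simplices (6): [0], [1], [2], [3], [4], [5]
  1-simplices (15): [0,1], [0,2], [0,3], [0,4], [0,5], [1,2], [1,3], [1,4], [1,5], [2,3], [2,4], [2,5], [3,4], [3,5], [4,5]
  2-simplices (10): [0,1,3], [0,1,5], [0,2,3], [0,2,4], [0,4,5], [1,2,4], [1,2,5], [1,3,4], [2,3,5], [3,4,5]

giving chain groups C_0 ≅ Z^6, C_1 ≅ Z^15, C_2 ≅ Z^10.

Boundary ∂_1: C_1 → C_0 sends each edge [p,q] (with p < q) to q − p.
As a 6×15 matrix over Z this has rank 5, with invariant factors (1,1,1,1,1).

The boundary map ∂_2: C_2 → C_1 sends each 2-simplex [p,q,r] to [q,r] − [p,r] + [p,q]. For instance
  ∂[0,1,3] = [1,3] − [0,3] + [0,1],
  ∂[2,3,5] = [3,5] − [2,5] + [2,3].
The 15×10 boundary matrix has rank 10 and Smith normal form diag(1,1,1,1,1,1,1,1,1,2).

Reading off H_k = ker ∂_k / im ∂_{k+1}:

  H_0: rank C_0 − rank ∂_1 = 6 − 5 = 1, and the invariant factors of ∂_1 are all 1, so H_0 = Z.
  H_1: rank ker ∂_1 − rank ∂_2 = (15 − 5) − 10 = 0, and ∂_2 has invariant factor 2 > 1, so H_1 = Z/2.
  H_2: rank ker ∂_2 − rank ∂_3 = (10 − 10) − 0 = 0, and there is no ∂_3, so H_2 = 0.

Hence the Betti numbers are b_0 = 1, b_1 = 0, b_2 = 0.

b_0 = 1, b_1 = 0, b_2 = 0.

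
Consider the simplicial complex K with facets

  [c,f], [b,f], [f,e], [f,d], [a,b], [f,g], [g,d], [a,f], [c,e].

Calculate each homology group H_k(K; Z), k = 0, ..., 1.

H_0 = Z,  H_1 = Z^3.

Fix the vertex order a < b < c < d < e < f < g and write every simplex with vertices in increasing order. Then dim K = 1 and the simplices of K are:

  0-simplices (7): a, b, c, d, e, f, g
  1-simplices (9): ab, af, bf, ce, cf, df, dg, ef, fg

giving chain groups C_0 ≅ Z^7, C_1 ≅ Z^9.

The boundary map ∂_1: C_1 → C_0 sends each edge [p,q] (with p < q) to q − p.
As a 7×9 matrix over Z this has rank 6, with invariant factors (1,1,1,1,1,1).

Reading off H_k = ker ∂_k / im ∂_{k+1}:

  H_0: rank C_0 − rank ∂_1 = 7 − 6 = 1, and the invariant factors of ∂_1 are all 1, so H_0 = Z.
  H_1: rank ker ∂_1 − rank ∂_2 = (9 − 6) − 0 = 3, and there is no ∂_2, so H_1 = Z^3.

As a check, the Euler characteristic is 7 − 9 = -2, which agrees with 1 − 3 = -2.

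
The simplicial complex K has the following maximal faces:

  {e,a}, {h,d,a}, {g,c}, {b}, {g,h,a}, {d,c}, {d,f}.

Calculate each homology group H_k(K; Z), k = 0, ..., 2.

Take the total order a < b < c < d < e < f < g < h on the vertex set. Then K (dimension 2) consists of the simplices:

  0-simplices (8): a, b, c, d, e, f, g, h
  1-simplices (9): ad, ae, ag, ah, cd, cg, df, dh, gh
  2-simplices (2): adh, agh

giving chain groups C_0 ≅ Z^8, C_1 ≅ Z^9, C_2 ≅ Z^2.

∂_1: C_1 → C_0 maps an edge to its endpoints' difference, ∂[p,q] = q − p. For instance
  ∂cg = g − c.
As a 8×9 matrix over Z this has rank 6, with invariant factors (1,1,1,1,1,1).

∂_2: C_2 → C_1 maps a triangle to the signed sum of its edges. For instance
  ∂adh = dh − ah + ad,
  ∂agh = gh − ah + ag.
This gives a 9×2 integer matrix of rank 2; reducing to Smith normal form yields diagonal entries (1,1).

From H_k ≅ ker(∂_k) / im(∂_{k+1}) we obtain:

  H_0: rank C_0 − rank ∂_1 = 8 − 6 = 2, and the invariant factors of ∂_1 are all 1, so H_0 = Z^2.
  H_1: rank ker ∂_1 − rank ∂_2 = (9 − 6) − 2 = 1, and the invariant factors of ∂_2 are all 1, so H_1 = Z.
  H_2: rank ker ∂_2 − rank ∂_3 = (2 − 2) − 0 = 0, and there is no ∂_3, so H_2 = 0.

H_0 = Z^2,  H_1 = Z,  H_2 = 0.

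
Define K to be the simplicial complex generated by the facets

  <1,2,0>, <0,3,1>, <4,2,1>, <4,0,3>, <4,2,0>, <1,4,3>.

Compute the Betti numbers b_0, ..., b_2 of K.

Order the vertices as 0 < 1 < 2 < 3 < 4. Listing each simplex with vertices in this order, K has dimension 2 with simplices:

  0-simplices (5): [0], [1], [2], [3], [4]
  1-simplices (9): [0,1], [0,2], [0,3], [0,4], [1,2], [1,3], [1,4], [2,4], [3,4]
  2-simplices (6): [0,1,2], [0,1,3], [0,2,4], [0,3,4], [1,2,4], [1,3,4]

giving chain groups C_0 ≅ Z^5, C_1 ≅ Z^9, C_2 ≅ Z^6.

∂_1: C_1 → C_0 is given by ∂[p,q] = [q] − [p]. For instance
  ∂[2,4] = [4] − [2].
The resulting 5×9 matrix has rank 4, and its Smith normal form has invariant factors (1,1,1,1).

The boundary map ∂_2: C_2 → C_1 acts by ∂[p,q,r] = [q,r] − [p,r] + [p,q]. For instance
  ∂[0,1,3] = [1,3] − [0,3] + [0,1],
  ∂[1,3,4] = [3,4] − [1,4] + [1,3].
The resulting 9×6 matrix has rank 5, and its Smith normal form has invariant factors (1,1,1,1,1).

Now H_k = ker ∂_k / im ∂_{k+1}, so:

  H_0: rank C_0 − rank ∂_1 = 5 − 4 = 1, and the invariant factors of ∂_1 are all 1, so H_0 ≅ Z.
  H_1: rank ker ∂_1 − rank ∂_2 = (9 − 4) − 5 = 0, and the invariant factors of ∂_2 are all 1, so H_1 ≅ 0.
  H_2: rank ker ∂_2 − rank ∂_3 = (6 − 5) − 0 = 1, and there is no ∂_3, so H_2 ≅ Z.

Hence the Betti numbers are b_0 = 1, b_1 = 0, b_2 = 1.

b_0 = 1, b_1 = 0, b_2 = 1.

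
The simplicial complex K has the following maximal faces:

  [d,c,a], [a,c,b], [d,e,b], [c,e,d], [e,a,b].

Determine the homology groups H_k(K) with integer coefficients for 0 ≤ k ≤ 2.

H_0 = Z,  H_1 = Z,  H_2 = 0.

Fix the vertex order a < b < c < d < e and write every simplex with vertices in increasing order. Then dim K = 2 and the simplices of K are:

  0-simplices (5): a, b, c, d, e
  1-simplices (10): ab, ac, ad, ae, bc, bd, be, cd, ce, de
  2-simplices (5): abc, abe, acd, bde, cde

Hence C_0 ≅ Z^5, C_1 ≅ Z^10, C_2 ≅ Z^5.

The boundary map ∂_1: C_1 → C_0 sends each edge [p,q] (with p < q) to q − p.
As a 5×10 matrix over Z this has rank 4, with invariant factors (1,1,1,1).

∂_2: C_2 → C_1 acts by ∂[p,q,r] = [q,r] − [p,r] + [p,q]. For instance
  ∂abc = bc − ac + ab,
  ∂bde = de − be + bd.
The 10×5 boundary matrix has rank 5 and Smith normal form diag(1,1,1,1,1).

Now H_k = ker ∂_k / im ∂_{k+1}, so:

  H_0: rank C_0 − rank ∂_1 = 5 − 4 = 1, and the invariant factors of ∂_1 are all 1, so H_0 = Z.
  H_1: rank ker ∂_1 − rank ∂_2 = (10 − 4) − 5 = 1, and the invariant factors of ∂_2 are all 1, so H_1 = Z.
  H_2: rank ker ∂_2 − rank ∂_3 = (5 − 5) − 0 = 0, and there is no ∂_3, so H_2 = 0.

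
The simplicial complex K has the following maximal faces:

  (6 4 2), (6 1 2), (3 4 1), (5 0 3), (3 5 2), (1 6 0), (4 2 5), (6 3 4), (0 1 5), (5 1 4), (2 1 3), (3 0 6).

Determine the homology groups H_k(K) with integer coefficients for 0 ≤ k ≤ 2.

Order the vertices as 0 < 1 < 2 < 3 < 4 < 5 < 6. Listing each simplex with vertices in this order, K has dimension 2 with simplices:

  0-simplices (7): [0], [1], [2], [3], [4], [5], [6]
  1-simplices (18): [0,1], [0,3], [0,5], [0,6], [1,2], [1,3], [1,4], [1,5], [1,6], [2,3], [2,4], [2,5], [2,6], [3,4], [3,5], [3,6], [4,5], [4,6]
  2-simplices (12): [0,1,5], [0,1,6], [0,3,5], [0,3,6], [1,2,3], [1,2,6], [1,3,4], [1,4,5], [2,3,5], [2,4,5], [2,4,6], [3,4,6]

giving chain groups C_0 ≅ Z^7, C_1 ≅ Z^18, C_2 ≅ Z^12.

The boundary map ∂_1: C_1 → C_0 maps an edge to its endpoints' difference, ∂[p,q] = q − p.
As a 7×18 matrix over Z this has rank 6, with invariant factors (1,1,1,1,1,1).

Boundary ∂_2: C_2 → C_1 acts by ∂[p,q,r] = [q,r] − [p,r] + [p,q]. For instance
  ∂[1,3,4] = [3,4] − [1,4] + [1,3],
  ∂[0,1,6] = [1,6] − [0,6] + [0,1].
The resulting 18×12 matrix has rank 12, and its Smith normal form has invariant factors (1,1,1,1,1,1,1,1,1,1,1,2).

From H_k ≅ ker(∂_k) / im(∂_{k+1}) we obtain:

  H_0: rank C_0 − rank ∂_1 = 7 − 6 = 1, and the invariant factors of ∂_1 are all 1, so H_0 = Z.
  H_1: rank ker ∂_1 − rank ∂_2 = (18 − 6) − 12 = 0, and ∂_2 has invariant factor 2 > 1, so H_1 = Z/2.
  H_2: rank ker ∂_2 − rank ∂_3 = (12 − 12) − 0 = 0, and there is no ∂_3, so H_2 = 0.

(K is a triangulation of the real projective plane RP^2.)

H_0 = Z,  H_1 = Z/2,  H_2 = 0.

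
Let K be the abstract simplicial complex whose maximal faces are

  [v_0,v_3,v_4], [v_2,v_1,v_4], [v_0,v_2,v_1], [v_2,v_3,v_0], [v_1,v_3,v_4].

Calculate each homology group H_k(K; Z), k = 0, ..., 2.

Order the vertices as v_0 < v_1 < v_2 < v_3 < v_4. Listing each simplex with vertices in this order, K has dimension 2 with simplices:

  0-simplices (5): [v_0], [v_1], [v_2], [v_3], [v_4]
  1-simplices (10): [v_0,v_1], [v_0,v_2], [v_0,v_3], [v_0,v_4], [v_1,v_2], [v_1,v_3], [v_1,v_4], [v_2,v_3], [v_2,v_4], [v_3,v_4]
  2-simplices (5): [v_0,v_1,v_2], [v_0,v_2,v_3], [v_0,v_3,v_4], [v_1,v_2,v_4], [v_1,v_3,v_4]

Hence C_0 ≅ Z^5, C_1 ≅ Z^10, C_2 ≅ Z^5.

The boundary map ∂_1: C_1 → C_0 maps an edge to its endpoints' difference, ∂[p,q] = q − p.
The resulting 5×10 matrix has rank 4, and its Smith normal form has invariant factors (1,1,1,1).

The boundary map ∂_2: C_2 → C_1 maps a triangle to the signed sum of its edges. For instance
  ∂[v_0,v_3,v_4] = [v_3,v_4] − [v_0,v_4] + [v_0,v_3],
  ∂[v_1,v_2,v_4] = [v_2,v_4] − [v_1,v_4] + [v_1,v_2].
This gives a 10×5 integer matrix of rank 5; reducing to Smith normal form yields diagonal entries (1,1,1,1,1).

Now H_k = ker ∂_k / im ∂_{k+1}, so:

  H_0: rank C_0 − rank ∂_1 = 5 − 4 = 1, and the invariant factors of ∂_1 are all 1, so H_0 = Z.
  H_1: rank ker ∂_1 − rank ∂_2 = (10 − 4) − 5 = 1, and the invariant factors of ∂_2 are all 1, so H_1 = Z.
  H_2: rank ker ∂_2 − rank ∂_3 = (5 − 5) − 0 = 0, and there is no ∂_3, so H_2 = 0.

As a check, the Euler characteristic is 5 − 10 + 5 = 0, which agrees with 1 − 1 + 0 = 0.

H_0 ≅ Z,  H_1 ≅ Z,  H_2 = 0.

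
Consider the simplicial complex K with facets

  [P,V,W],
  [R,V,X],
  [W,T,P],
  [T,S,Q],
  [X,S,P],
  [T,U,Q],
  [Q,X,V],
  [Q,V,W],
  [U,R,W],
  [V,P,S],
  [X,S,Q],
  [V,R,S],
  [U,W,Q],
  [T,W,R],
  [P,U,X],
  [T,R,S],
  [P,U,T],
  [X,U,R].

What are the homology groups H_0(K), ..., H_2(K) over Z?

H_0 ≅ Z,  H_1 ≅ Z ⊕ Z/2Z,  H_2 = 0.

K has 9 vertices, 27 edges, 18 triangles.
rank ∂_0 = 0, rank ∂_1 = 8 ⇒ b_0 = 9 − 0 − 8 = 1; all invariant factors of ∂_1 are 1 so no torsion. So H_0 ≅ Z.
rank ∂_1 = 8, rank ∂_2 = 18 ⇒ b_1 = 27 − 8 − 18 = 1; ∂_2 has invariant factor(s) [2] giving torsion. So H_1 ≅ Z ⊕ Z/2Z.
rank ∂_2 = 18, rank ∂_3 = 0 ⇒ b_2 = 18 − 18 − 0 = 0. So H_2 ≅ 0.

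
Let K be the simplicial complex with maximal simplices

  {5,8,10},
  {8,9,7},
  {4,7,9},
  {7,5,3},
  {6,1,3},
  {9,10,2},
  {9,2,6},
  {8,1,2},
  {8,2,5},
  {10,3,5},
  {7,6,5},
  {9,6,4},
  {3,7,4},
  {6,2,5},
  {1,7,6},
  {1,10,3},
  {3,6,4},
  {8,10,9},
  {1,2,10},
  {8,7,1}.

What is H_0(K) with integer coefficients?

We work with the vertex ordering 1 < 2 < 3 < 4 < 5 < 6 < 7 < 8 < 9 < 10. The simplices of K, each written with vertices in increasing order, are:

  0-simplices (10): [1], [2], [3], [4], [5], [6], [7], [8], [9], [10]
  1-simplices (30): (30 of them)
  2-simplices (20): (20 of them)

Hence C_0 ≅ Z^10, C_1 ≅ Z^30, C_2 ≅ Z^20.

∂_1: C_1 → C_0 is given by ∂[p,q] = [q] − [p].
The resulting 10×30 matrix has rank 9, and its Smith normal form has invariant factors (1,1,1,1,1,1,1,1,1).

The boundary map ∂_2: C_2 → C_1 sends each 2-simplex [p,q,r] to [q,r] − [p,r] + [p,q]. For instance
  ∂[3,5,10] = [5,10] − [3,10] + [3,5],
  ∂[2,5,6] = [5,6] − [2,6] + [2,5].
The 30×20 boundary matrix has rank 20 and Smith normal form diag(1,1,1,1,1,1,1,1,1,1,1,1,1,1,1,1,1,1,1,2).

Reading off H_k = ker ∂_k / im ∂_{k+1}:

  H_0: rank C_0 − rank ∂_1 = 10 − 9 = 1, and the invariant factors of ∂_1 are all 1, so H_0 = Z.

(K is a triangulation of the Klein bottle.)

H_0 ≅ Z.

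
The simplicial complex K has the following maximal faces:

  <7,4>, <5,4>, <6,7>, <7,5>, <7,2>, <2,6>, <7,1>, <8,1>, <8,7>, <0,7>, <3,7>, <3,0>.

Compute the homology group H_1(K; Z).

H_1 ≅ Z^4.

Fix the vertex order 0 < 1 < 2 < 3 < 4 < 5 < 6 < 7 < 8 and write every simplex with vertices in increasing order. Then dim K = 1 and the simplices of K are:

  0-simplices (9): [0], [1], [2], [3], [4], [5], [6], [7], [8]
  1-simplices (12): [0,3], [0,7], [1,7], [1,8], [2,6], [2,7], [3,7], [4,5], [4,7], [5,7], [6,7], [7,8]

Hence C_0 ≅ Z^9, C_1 ≅ Z^12.

The boundary map ∂_1: C_1 → C_0 maps an edge to its endpoints' difference, ∂[p,q] = q − p.
The 9×12 boundary matrix has rank 8 and Smith normal form diag(1,1,1,1,1,1,1,1).

Reading off H_k = ker ∂_k / im ∂_{k+1}:

  H_1: rank ker ∂_1 − rank ∂_2 = (12 − 8) − 0 = 4, and there is no ∂_2, so H_1 ≅ Z^4.

(K is a triangulation of a wedge of 4 circles.)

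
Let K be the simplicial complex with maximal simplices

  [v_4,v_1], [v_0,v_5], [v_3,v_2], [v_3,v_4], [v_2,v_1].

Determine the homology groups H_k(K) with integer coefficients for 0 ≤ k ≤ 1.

We work with the vertex ordering v_0 < v_1 < v_2 < v_3 < v_4 < v_5. The simplices of K, each written with vertices in increasing order, are:

  0-simplices (6): [v_0], [v_1], [v_2], [v_3], [v_4], [v_5]
  1-simplices (5): [v_0,v_5], [v_1,v_2], [v_1,v_4], [v_2,v_3], [v_3,v_4]

so the chain groups are C_0 ≅ Z^6, C_1 ≅ Z^5.

Boundary ∂_1: C_1 → C_0 maps an edge to its endpoints' difference, ∂[p,q] = q − p. For instance
  ∂[v_1,v_2] = [v_2] − [v_1].
The 6×5 boundary matrix has rank 4 and Smith normal form diag(1,1,1,1).

Reading off H_k = ker ∂_k / im ∂_{k+1}:

  H_0: rank C_0 − rank ∂_1 = 6 − 4 = 2, and the invariant factors of ∂_1 are all 1, so H_0 ≅ Z^2.
  H_1: rank ker ∂_1 − rank ∂_2 = (5 − 4) − 0 = 1, and there is no ∂_2, so H_1 ≅ Z.

H_0 ≅ Z^2,  H_1 ≅ Z.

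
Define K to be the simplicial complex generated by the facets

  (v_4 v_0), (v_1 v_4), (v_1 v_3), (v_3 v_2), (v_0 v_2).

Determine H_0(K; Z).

H_0 = Z.

Fix the vertex order v_0 < v_1 < v_2 < v_3 < v_4 and write every simplex with vertices in increasing order. Then dim K = 1 and the simplices of K are:

  0-simplices (5): [v_0], [v_1], [v_2], [v_3], [v_4]
  1-simplices (5): [v_0,v_2], [v_0,v_4], [v_1,v_3], [v_1,v_4], [v_2,v_3]

giving chain groups C_0 ≅ Z^5, C_1 ≅ Z^5.

The boundary map ∂_1: C_1 → C_0 sends each edge [p,q] (with p < q) to q − p.
This gives a 5×5 integer matrix of rank 4; reducing to Smith normal form yields diagonal entries (1,1,1,1).

Now H_k = ker ∂_k / im ∂_{k+1}, so:

  H_0: rank C_0 − rank ∂_1 = 5 − 4 = 1, and the invariant factors of ∂_1 are all 1, so H_0 = Z.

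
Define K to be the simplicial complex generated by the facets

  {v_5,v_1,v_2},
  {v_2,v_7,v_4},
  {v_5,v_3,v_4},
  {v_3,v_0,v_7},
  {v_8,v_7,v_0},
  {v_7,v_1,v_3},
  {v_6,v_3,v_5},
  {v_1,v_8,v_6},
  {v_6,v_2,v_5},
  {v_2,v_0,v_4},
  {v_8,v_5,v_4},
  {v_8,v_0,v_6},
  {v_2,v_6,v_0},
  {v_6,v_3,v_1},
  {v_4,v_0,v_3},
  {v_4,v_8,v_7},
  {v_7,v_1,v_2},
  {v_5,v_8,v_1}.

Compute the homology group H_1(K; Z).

Order the vertices as v_0 < v_1 < v_2 < v_3 < v_4 < v_5 < v_6 < v_7 < v_8. Listing each simplex with vertices in this order, K has dimension 2 with simplices:

  0-simplices (9): [v_0], [v_1], [v_2], [v_3], [v_4], [v_5], [v_6], [v_7], [v_8]
  1-simplices (27): (27 of them)
  2-simplices (18): (18 of them)

so the chain groups are C_0 ≅ Z^9, C_1 ≅ Z^27, C_2 ≅ Z^18.

Boundary ∂_1: C_1 → C_0 is given by ∂[p,q] = [q] − [p].
The resulting 9×27 matrix has rank 8, and its Smith normal form has invariant factors (1,1,1,1,1,1,1,1).

The boundary map ∂_2: C_2 → C_1 acts by ∂[p,q,r] = [q,r] − [p,r] + [p,q]. For instance
  ∂[v_1,v_3,v_7] = [v_3,v_7] − [v_1,v_7] + [v_1,v_3],
  ∂[v_0,v_7,v_8] = [v_7,v_8] − [v_0,v_8] + [v_0,v_7].
The 27×18 boundary matrix has rank 18 and Smith normal form diag(1,1,1,1,1,1,1,1,1,1,1,1,1,1,1,1,1,2).

From H_k ≅ ker(∂_k) / im(∂_{k+1}) we obtain:

  H_1: rank ker ∂_1 − rank ∂_2 = (27 − 8) − 18 = 1, and ∂_2 has invariant factor 2 > 1, so H_1 ≅ Z ⊕ Z/2Z.

H_1 = Z ⊕ Z/2Z.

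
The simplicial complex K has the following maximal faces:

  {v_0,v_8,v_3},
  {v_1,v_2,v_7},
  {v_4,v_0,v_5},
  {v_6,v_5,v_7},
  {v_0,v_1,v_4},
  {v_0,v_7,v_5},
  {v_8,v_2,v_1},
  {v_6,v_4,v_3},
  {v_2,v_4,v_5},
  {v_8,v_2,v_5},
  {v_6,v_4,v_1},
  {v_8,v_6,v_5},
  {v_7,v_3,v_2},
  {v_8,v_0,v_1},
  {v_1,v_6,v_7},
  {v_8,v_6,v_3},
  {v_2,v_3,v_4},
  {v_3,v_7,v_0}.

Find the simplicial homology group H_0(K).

H_0 ≅ Z.

Fix the vertex order v_0 < v_1 < v_2 < v_3 < v_4 < v_5 < v_6 < v_7 < v_8 and write every simplex with vertices in increasing order. Then dim K = 2 and the simplices of K are:

  0-simplices (9): [v_0], [v_1], [v_2], [v_3], [v_4], [v_5], [v_6], [v_7], [v_8]
  1-simplices (27): (27 of them)
  2-simplices (18): (18 of them)

giving chain groups C_0 ≅ Z^9, C_1 ≅ Z^27, C_2 ≅ Z^18.

Boundary ∂_1: C_1 → C_0 sends each edge [p,q] (with p < q) to q − p.
This gives a 9×27 integer matrix of rank 8; reducing to Smith normal form yields diagonal entries (1,1,1,1,1,1,1,1).

Boundary ∂_2: C_2 → C_1 acts by ∂[p,q,r] = [q,r] − [p,r] + [p,q]. For instance
  ∂[v_2,v_4,v_5] = [v_4,v_5] − [v_2,v_5] + [v_2,v_4],
  ∂[v_0,v_1,v_4] = [v_1,v_4] − [v_0,v_4] + [v_0,v_1].
The resulting 27×18 matrix has rank 17, and its Smith normal form has invariant factors (1,1,1,1,1,1,1,1,1,1,1,1,1,1,1,1,1).

Now H_k = ker ∂_k / im ∂_{k+1}, so:

  H_0: rank C_0 − rank ∂_1 = 9 − 8 = 1, and the invariant factors of ∂_1 are all 1, so H_0 = Z.

(K is a triangulation of the torus T^2.)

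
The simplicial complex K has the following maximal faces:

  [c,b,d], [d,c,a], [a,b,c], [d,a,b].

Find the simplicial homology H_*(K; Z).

Order the vertices as a < b < c < d. Listing each simplex with vertices in this order, K has dimension 2 with simplices:

  0-simplices (4): a, b, c, d
  1-simplices (6): ab, ac, ad, bc, bd, cd
  2-simplices (4): abc, abd, acd, bcd

so the chain groups are C_0 ≅ Z^4, C_1 ≅ Z^6, C_2 ≅ Z^4.

∂_1: C_1 → C_0 maps an edge to its endpoints' difference, ∂[p,q] = q − p. For instance
  ∂cd = d − c.
This gives a 4×6 integer matrix of rank 3; reducing to Smith normal form yields diagonal entries (1,1,1).

Boundary ∂_2: C_2 → C_1 maps a triangle to the signed sum of its edges. For instance
  ∂bcd = cd − bd + bc,
  ∂abc = bc − ac + ab.
The 6×4 boundary matrix has rank 3 and Smith normal form diag(1,1,1).

Computing H_k = (kernel of ∂_k) / (image of ∂_{k+1}):

  H_0: rank C_0 − rank ∂_1 = 4 − 3 = 1, and the invariant factors of ∂_1 are all 1, so H_0 = Z.
  H_1: rank ker ∂_1 − rank ∂_2 = (6 − 3) − 3 = 0, and the invariant factors of ∂_2 are all 1, so H_1 = 0.
  H_2: rank ker ∂_2 − rank ∂_3 = (4 − 3) − 0 = 1, and there is no ∂_3, so H_2 = Z.

H_0 = Z,  H_1 = 0,  H_2 = Z.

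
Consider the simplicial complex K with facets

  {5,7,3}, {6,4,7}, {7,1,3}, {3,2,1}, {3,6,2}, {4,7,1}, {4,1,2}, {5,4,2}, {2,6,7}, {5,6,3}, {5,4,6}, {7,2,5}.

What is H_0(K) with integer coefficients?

K has 7 vertices, 18 edges, 12 triangles.
rank ∂_0 = 0, rank ∂_1 = 6 ⇒ b_0 = 7 − 0 − 6 = 1; all invariant factors of ∂_1 are 1 so no torsion. So H_0 ≅ Z.

H_0 ≅ Z.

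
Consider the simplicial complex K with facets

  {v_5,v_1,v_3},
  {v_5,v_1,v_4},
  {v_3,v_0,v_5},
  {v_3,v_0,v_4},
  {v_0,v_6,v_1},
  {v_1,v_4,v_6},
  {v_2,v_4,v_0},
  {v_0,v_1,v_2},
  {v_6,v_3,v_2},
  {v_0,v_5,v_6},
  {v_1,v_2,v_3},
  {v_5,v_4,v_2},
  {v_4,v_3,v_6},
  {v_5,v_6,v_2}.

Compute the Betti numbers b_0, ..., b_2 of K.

We work with the vertex ordering v_0 < v_1 < v_2 < v_3 < v_4 < v_5 < v_6. The simplices of K, each written with vertices in increasing order, are:

  0-simplices (7): [v_0], [v_1], [v_2], [v_3], [v_4], [v_5], [v_6]
  1-simplices (21): (21 of them)
  2-simplices (14): (14 of them)

Hence C_0 ≅ Z^7, C_1 ≅ Z^21, C_2 ≅ Z^14.

The boundary map ∂_1: C_1 → C_0 maps an edge to its endpoints' difference, ∂[p,q] = q − p.
The 7×21 boundary matrix has rank 6 and Smith normal form diag(1,1,1,1,1,1).

The boundary map ∂_2: C_2 → C_1 sends each 2-simplex [p,q,r] to [q,r] − [p,r] + [p,q]. For instance
  ∂[v_0,v_1,v_6] = [v_1,v_6] − [v_0,v_6] + [v_0,v_1],
  ∂[v_2,v_5,v_6] = [v_5,v_6] − [v_2,v_6] + [v_2,v_5].
This gives a 21×14 integer matrix of rank 13; reducing to Smith normal form yields diagonal entries (1,1,1,1,1,1,1,1,1,1,1,1,1).

Now H_k = ker ∂_k / im ∂_{k+1}, so:

  H_0: rank C_0 − rank ∂_1 = 7 − 6 = 1, and the invariant factors of ∂_1 are all 1, so H_0 ≅ Z.
  H_1: rank ker ∂_1 − rank ∂_2 = (21 − 6) − 13 = 2, and the invariant factors of ∂_2 are all 1, so H_1 ≅ Z^2.
  H_2: rank ker ∂_2 − rank ∂_3 = (14 − 13) − 0 = 1, and there is no ∂_3, so H_2 ≅ Z.

As a check, the Euler characteristic is 7 − 21 + 14 = 0, which agrees with 1 − 2 + 1 = 0.
(K is a triangulation of the torus T^2.)

Hence the Betti numbers are b_0 = 1, b_1 = 2, b_2 = 1.

b_0 = 1, b_1 = 2, b_2 = 1.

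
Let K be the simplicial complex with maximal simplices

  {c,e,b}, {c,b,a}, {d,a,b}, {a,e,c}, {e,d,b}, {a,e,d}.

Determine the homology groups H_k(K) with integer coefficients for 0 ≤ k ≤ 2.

H_0 = Z,  H_1 = 0,  H_2 = Z.

Take the total order a < b < c < d < e on the vertex set. Then K (dimension 2) consists of the simplices:

  0-simplices (5): a, b, c, d, e
  1-simplices (9): ab, ac, ad, ae, bc, bd, be, ce, de
  2-simplices (6): abc, abd, ace, ade, bce, bde

Hence C_0 ≅ Z^5, C_1 ≅ Z^9, C_2 ≅ Z^6.

∂_1: C_1 → C_0 is given by ∂[p,q] = [q] − [p].
As a 5×9 matrix over Z this has rank 4, with invariant factors (1,1,1,1).

∂_2: C_2 → C_1 sends each 2-simplex [p,q,r] to [q,r] − [p,r] + [p,q]. For instance
  ∂abd = bd − ad + ab,
  ∂bde = de − be + bd.
As a 9×6 matrix over Z this has rank 5, with invariant factors (1,1,1,1,1).

From H_k ≅ ker(∂_k) / im(∂_{k+1}) we obtain:

  H_0: rank C_0 − rank ∂_1 = 5 − 4 = 1, and the invariant factors of ∂_1 are all 1, so H_0 ≅ Z.
  H_1: rank ker ∂_1 − rank ∂_2 = (9 − 4) − 5 = 0, and the invariant factors of ∂_2 are all 1, so H_1 ≅ 0.
  H_2: rank ker ∂_2 − rank ∂_3 = (6 − 5) − 0 = 1, and there is no ∂_3, so H_2 ≅ Z.

As a check, the Euler characteristic is 5 − 9 + 6 = 2, which agrees with 1 − 0 + 1 = 2.
(K is a triangulation of the 2-sphere S^2.)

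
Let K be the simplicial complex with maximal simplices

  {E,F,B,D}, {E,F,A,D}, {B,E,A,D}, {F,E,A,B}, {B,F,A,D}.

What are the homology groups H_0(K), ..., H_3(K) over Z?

H_0 ≅ Z,  H_1 = 0,  H_2 = 0,  H_3 ≅ Z.

Order the vertices as A < B < D < E < F. Listing each simplex with vertices in this order, K has dimension 3 with simplices:

  0-simplices (5): A, B, D, E, F
  1-simplices (10): AB, AD, AE, AF, BD, BE, BF, DE, DF, EF
  2-simplices (10): ABD, ABE, ABF, ADE, ADF, AEF, BDE, BDF, BEF, DEF
  3-simplices (5): ABDE, ABDF, ABEF, ADEF, BDEF

so the chain groups are C_0 ≅ Z^5, C_1 ≅ Z^10, C_2 ≅ Z^10, C_3 ≅ Z^5.

∂_1: C_1 → C_0 sends each edge [p,q] (with p < q) to q − p.
The resulting 5×10 matrix has rank 4, and its Smith normal form has invariant factors (1,1,1,1).

∂_2: C_2 → C_1 maps a triangle to the signed sum of its edges. For instance
  ∂BDF = DF − BF + BD,
  ∂ABE = BE − AE + AB.
The resulting 10×10 matrix has rank 6, and its Smith normal form has invariant factors (1,1,1,1,1,1).

∂_3: C_3 → C_2 sends each 3-simplex σ to the alternating sum Σ_i (−1)^i (σ with its i-th vertex removed). For instance
  ∂BDEF = DEF − BEF + BDF − BDE,
  ∂ABEF = BEF − AEF + ABF − ABE.
This gives a 10×5 integer matrix of rank 4; reducing to Smith normal form yields diagonal entries (1,1,1,1).

Reading off H_k = ker ∂_k / im ∂_{k+1}:

  H_0: rank C_0 − rank ∂_1 = 5 − 4 = 1, and the invariant factors of ∂_1 are all 1, so H_0 ≅ Z.
  H_1: rank ker ∂_1 − rank ∂_2 = (10 − 4) − 6 = 0, and the invariant factors of ∂_2 are all 1, so H_1 ≅ 0.
  H_2: rank ker ∂_2 − rank ∂_3 = (10 − 6) − 4 = 0, and the invariant factors of ∂_3 are all 1, so H_2 ≅ 0.
  H_3: rank ker ∂_3 − rank ∂_4 = (5 − 4) − 0 = 1, and there is no ∂_4, so H_3 ≅ Z.

(K is a triangulation of the 3-sphere S^3.)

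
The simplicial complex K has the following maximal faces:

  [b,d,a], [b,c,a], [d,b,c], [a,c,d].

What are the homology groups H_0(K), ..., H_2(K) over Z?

Order the vertices as a < b < c < d. Listing each simplex with vertices in this order, K has dimension 2 with simplices:

  0-simplices (4): a, b, c, d
  1-simplices (6): ab, ac, ad, bc, bd, cd
  2-simplices (4): abc, abd, acd, bcd

giving chain groups C_0 ≅ Z^4, C_1 ≅ Z^6, C_2 ≅ Z^4.

∂_1: C_1 → C_0 is given by ∂[p,q] = [q] − [p].
This gives a 4×6 integer matrix of rank 3; reducing to Smith normal form yields diagonal entries (1,1,1).

∂_2: C_2 → C_1 acts by ∂[p,q,r] = [q,r] − [p,r] + [p,q]. For instance
  ∂abc = bc − ac + ab,
  ∂abd = bd − ad + ab.
As a 6×4 matrix over Z this has rank 3, with invariant factors (1,1,1).

Now H_k = ker ∂_k / im ∂_{k+1}, so:

  H_0: rank C_0 − rank ∂_1 = 4 − 3 = 1, and the invariant factors of ∂_1 are all 1, so H_0 ≅ Z.
  H_1: rank ker ∂_1 − rank ∂_2 = (6 − 3) − 3 = 0, and the invariant factors of ∂_2 are all 1, so H_1 ≅ 0.
  H_2: rank ker ∂_2 − rank ∂_3 = (4 − 3) − 0 = 1, and there is no ∂_3, so H_2 ≅ Z.

H_0 = Z,  H_1 = 0,  H_2 = Z.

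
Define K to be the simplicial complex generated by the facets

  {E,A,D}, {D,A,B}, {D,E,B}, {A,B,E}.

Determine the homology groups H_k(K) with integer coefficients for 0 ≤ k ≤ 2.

H_0 ≅ Z,  H_1 = 0,  H_2 ≅ Z.

Order the vertices as A < B < D < E. Listing each simplex with vertices in this order, K has dimension 2 with simplices:

  0-simplices (4): A, B, D, E
  1-simplices (6): AB, AD, AE, BD, BE, DE
  2-simplices (4): ABD, ABE, ADE, BDE

so the chain groups are C_0 ≅ Z^4, C_1 ≅ Z^6, C_2 ≅ Z^4.

∂_1: C_1 → C_0 maps an edge to its endpoints' difference, ∂[p,q] = q − p.
This gives a 4×6 integer matrix of rank 3; reducing to Smith normal form yields diagonal entries (1,1,1).

Boundary ∂_2: C_2 → C_1 sends each 2-simplex [p,q,r] to [q,r] − [p,r] + [p,q]. For instance
  ∂BDE = DE − BE + BD,
  ∂ABE = BE − AE + AB.
The resulting 6×4 matrix has rank 3, and its Smith normal form has invariant factors (1,1,1).

Now H_k = ker ∂_k / im ∂_{k+1}, so:

  H_0: rank C_0 − rank ∂_1 = 4 − 3 = 1, and the invariant factors of ∂_1 are all 1, so H_0 ≅ Z.
  H_1: rank ker ∂_1 − rank ∂_2 = (6 − 3) − 3 = 0, and the invariant factors of ∂_2 are all 1, so H_1 ≅ 0.
  H_2: rank ker ∂_2 − rank ∂_3 = (4 − 3) − 0 = 1, and there is no ∂_3, so H_2 ≅ Z.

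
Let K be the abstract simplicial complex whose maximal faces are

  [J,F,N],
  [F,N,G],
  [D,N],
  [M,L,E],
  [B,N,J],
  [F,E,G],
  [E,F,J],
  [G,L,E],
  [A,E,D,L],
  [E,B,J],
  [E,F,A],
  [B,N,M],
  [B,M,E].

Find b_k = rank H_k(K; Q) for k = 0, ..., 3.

b_0 = 1, b_1 = 1, b_2 = 0, b_3 = 0.

Fix the vertex order A < B < D < E < F < G < J < L < M < N and write every simplex with vertices in increasing order. Then dim K = 3 and the simplices of K are:

  0-simplices (10): A, B, D, E, F, G, J, L, M, N
  1-simplices (24): AD, AE, AF, AL, BE, BJ, BM, BN, DE, DL, DN, EF, EG, EJ, EL, EM, FG, FJ, FN, GL, GN, JN, LM, MN
  2-simplices (15): ADE, ADL, AEF, AEL, BEJ, BEM, BJN, BMN, DEL, EFG, EFJ, EGL, ELM, FGN, FJN
  3-simplices (1): ADEL

giving chain groups C_0 ≅ Z^10, C_1 ≅ Z^24, C_2 ≅ Z^15, C_3 ≅ Z^1.

∂_1: C_1 → C_0 maps an edge to its endpoints' difference, ∂[p,q] = q − p. For instance
  ∂BM = M − B.
The 10×24 boundary matrix has rank 9 and Smith normal form diag(1,1,1,1,1,1,1,1,1).

The boundary map ∂_2: C_2 → C_1 acts by ∂[p,q,r] = [q,r] − [p,r] + [p,q]. For instance
  ∂BEJ = EJ − BJ + BE,
  ∂BJN = JN − BN + BJ.
The resulting 24×15 matrix has rank 14, and its Smith normal form has invariant factors (1,1,1,1,1,1,1,1,1,1,1,1,1,1).

The boundary map ∂_3: C_3 → C_2 sends each 3-simplex σ to the alternating sum Σ_i (−1)^i (σ with its i-th vertex removed). For instance
  ∂ADEL = DEL − AEL + ADL − ADE.
As a 15×1 matrix over Z this has rank 1, with invariant factors (1).

Now H_k = ker ∂_k / im ∂_{k+1}, so:

  H_0: rank C_0 − rank ∂_1 = 10 − 9 = 1, and the invariant factors of ∂_1 are all 1, so H_0 ≅ Z.
  H_1: rank ker ∂_1 − rank ∂_2 = (24 − 9) − 14 = 1, and the invariant factors of ∂_2 are all 1, so H_1 ≅ Z.
  H_2: rank ker ∂_2 − rank ∂_3 = (15 − 14) − 1 = 0, and the invariant factors of ∂_3 are all 1, so H_2 ≅ 0.
  H_3: rank ker ∂_3 − rank ∂_4 = (1 − 1) − 0 = 0, and there is no ∂_4, so H_3 ≅ 0.

As a check, the Euler characteristic is 10 − 24 + 15 − 1 = 0, which agrees with 1 − 1 + 0 − 0 = 0.

Hence the Betti numbers are b_0 = 1, b_1 = 1, b_2 = 0, b_3 = 0.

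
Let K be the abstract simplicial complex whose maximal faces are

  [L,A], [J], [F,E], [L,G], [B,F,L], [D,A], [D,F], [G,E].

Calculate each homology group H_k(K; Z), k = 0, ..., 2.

K has 8 vertices, 9 edges, 1 triangle.
rank ∂_0 = 0, rank ∂_1 = 6 ⇒ b_0 = 8 − 0 − 6 = 2; all invariant factors of ∂_1 are 1 so no torsion. So H_0 = Z^2.
rank ∂_1 = 6, rank ∂_2 = 1 ⇒ b_1 = 9 − 6 − 1 = 2; all invariant factors of ∂_2 are 1 so no torsion. So H_1 = Z^2.
rank ∂_2 = 1, rank ∂_3 = 0 ⇒ b_2 = 1 − 1 − 0 = 0. So H_2 = 0.

H_0 = Z^2,  H_1 = Z^2,  H_2 = 0.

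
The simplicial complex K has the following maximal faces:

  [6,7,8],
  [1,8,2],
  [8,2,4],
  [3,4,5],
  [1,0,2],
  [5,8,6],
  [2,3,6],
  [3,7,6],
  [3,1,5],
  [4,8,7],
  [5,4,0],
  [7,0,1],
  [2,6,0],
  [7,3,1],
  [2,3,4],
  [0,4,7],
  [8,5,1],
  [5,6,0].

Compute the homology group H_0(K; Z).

Fix the vertex order 0 < 1 < 2 < 3 < 4 < 5 < 6 < 7 < 8 and write every simplex with vertices in increasing order. Then dim K = 2 and the simplices of K are:

  0-simplices (9): [0], [1], [2], [3], [4], [5], [6], [7], [8]
  1-simplices (27): (27 of them)
  2-simplices (18): [0,1,2], [0,1,7], [0,2,6], [0,4,5], [0,4,7], [0,5,6], [1,2,8], [1,3,5], [1,3,7], [1,5,8], [2,3,4], [2,3,6], [2,4,8], [3,4,5], [3,6,7], [4,7,8], [5,6,8], [6,7,8]

giving chain groups C_0 ≅ Z^9, C_1 ≅ Z^27, C_2 ≅ Z^18.

∂_1: C_1 → C_0 maps an edge to its endpoints' difference, ∂[p,q] = q − p.
The 9×27 boundary matrix has rank 8 and Smith normal form diag(1,1,1,1,1,1,1,1).

∂_2: C_2 → C_1 sends each 2-simplex [p,q,r] to [q,r] − [p,r] + [p,q]. For instance
  ∂[1,5,8] = [5,8] − [1,8] + [1,5],
  ∂[0,1,2] = [1,2] − [0,2] + [0,1].
The 27×18 boundary matrix has rank 17 and Smith normal form diag(1,1,1,1,1,1,1,1,1,1,1,1,1,1,1,1,1).

Computing H_k = (kernel of ∂_k) / (image of ∂_{k+1}):

  H_0: rank C_0 − rank ∂_1 = 9 − 8 = 1, and the invariant factors of ∂_1 are all 1, so H_0 = Z.

(K is a triangulation of the torus T^2.)

H_0 = Z.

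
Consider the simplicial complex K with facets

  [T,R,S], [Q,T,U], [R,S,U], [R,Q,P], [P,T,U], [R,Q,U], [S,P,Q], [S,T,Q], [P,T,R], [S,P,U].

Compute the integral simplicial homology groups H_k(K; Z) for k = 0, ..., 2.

We work with the vertex ordering P < Q < R < S < T < U. The simplices of K, each written with vertices in increasing order, are:

  0-simplices (6): P, Q, R, S, T, U
  1-simplices (15): PQ, PR, PS, PT, PU, QR, QS, QT, QU, RS, RT, RU, ST, SU, TU
  2-simplices (10): PQR, PQS, PRT, PSU, PTU, QRU, QST, QTU, RST, RSU

Hence C_0 ≅ Z^6, C_1 ≅ Z^15, C_2 ≅ Z^10.

Boundary ∂_1: C_1 → C_0 sends each edge [p,q] (with p < q) to q − p. For instance
  ∂ST = T − S.
The resulting 6×15 matrix has rank 5, and its Smith normal form has invariant factors (1,1,1,1,1).

Boundary ∂_2: C_2 → C_1 maps a triangle to the signed sum of its edges. For instance
  ∂QST = ST − QT + QS,
  ∂PRT = RT − PT + PR.
This gives a 15×10 integer matrix of rank 10; reducing to Smith normal form yields diagonal entries (1,1,1,1,1,1,1,1,1,2).

Reading off H_k = ker ∂_k / im ∂_{k+1}:

  H_0: rank C_0 − rank ∂_1 = 6 − 5 = 1, and the invariant factors of ∂_1 are all 1, so H_0 ≅ Z.
  H_1: rank ker ∂_1 − rank ∂_2 = (15 − 5) − 10 = 0, and ∂_2 has invariant factor 2 > 1, so H_1 ≅ Z/2.
  H_2: rank ker ∂_2 − rank ∂_3 = (10 − 10) − 0 = 0, and there is no ∂_3, so H_2 ≅ 0.

As a check, the Euler characteristic is 6 − 15 + 10 = 1, which agrees with 1 − 0 + 0 = 1.

H_0 ≅ Z,  H_1 ≅ Z/2,  H_2 = 0.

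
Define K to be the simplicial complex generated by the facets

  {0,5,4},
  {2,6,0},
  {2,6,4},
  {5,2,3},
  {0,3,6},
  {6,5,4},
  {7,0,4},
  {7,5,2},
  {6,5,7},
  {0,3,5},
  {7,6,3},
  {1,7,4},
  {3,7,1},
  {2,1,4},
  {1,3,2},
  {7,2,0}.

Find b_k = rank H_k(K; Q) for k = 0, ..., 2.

b_0 = 1, b_1 = 2, b_2 = 1.

Fix the vertex order 0 < 1 < 2 < 3 < 4 < 5 < 6 < 7 and write every simplex with vertices in increasing order. Then dim K = 2 and the simplices of K are:

  0-simplices (8): [0], [1], [2], [3], [4], [5], [6], [7]
  1-simplices (24): (24 of them)
  2-simplices (16): [0,2,6], [0,2,7], [0,3,5], [0,3,6], [0,4,5], [0,4,7], [1,2,3], [1,2,4], [1,3,7], [1,4,7], [2,3,5], [2,4,6], [2,5,7], [3,6,7], [4,5,6], [5,6,7]

Hence C_0 ≅ Z^8, C_1 ≅ Z^24, C_2 ≅ Z^16.

Boundary ∂_1: C_1 → C_0 sends each edge [p,q] (with p < q) to q − p. For instance
  ∂[4,6] = [6] − [4].
The resulting 8×24 matrix has rank 7, and its Smith normal form has invariant factors (1,1,1,1,1,1,1).

Boundary ∂_2: C_2 → C_1 maps a triangle to the signed sum of its edges. For instance
  ∂[5,6,7] = [6,7] − [5,7] + [5,6],
  ∂[3,6,7] = [6,7] − [3,7] + [3,6].
As a 24×16 matrix over Z this has rank 15, with invariant factors (1,1,1,1,1,1,1,1,1,1,1,1,1,1,1).

Computing H_k = (kernel of ∂_k) / (image of ∂_{k+1}):

  H_0: rank C_0 − rank ∂_1 = 8 − 7 = 1, and the invariant factors of ∂_1 are all 1, so H_0 ≅ Z.
  H_1: rank ker ∂_1 − rank ∂_2 = (24 − 7) − 15 = 2, and the invariant factors of ∂_2 are all 1, so H_1 ≅ Z^2.
  H_2: rank ker ∂_2 − rank ∂_3 = (16 − 15) − 0 = 1, and there is no ∂_3, so H_2 ≅ Z.

As a check, the Euler characteristic is 8 − 24 + 16 = 0, which agrees with 1 − 2 + 1 = 0.
(K is a triangulation of the torus T^2.)

Hence the Betti numbers are b_0 = 1, b_1 = 2, b_2 = 1.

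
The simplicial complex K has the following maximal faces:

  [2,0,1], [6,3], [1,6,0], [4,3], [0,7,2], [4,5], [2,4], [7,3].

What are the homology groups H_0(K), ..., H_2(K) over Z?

Fix the vertex order 0 < 1 < 2 < 3 < 4 < 5 < 6 < 7 and write every simplex with vertices in increasing order. Then dim K = 2 and the simplices of K are:

  0-simplices (8): [0], [1], [2], [3], [4], [5], [6], [7]
  1-simplices (12): [0,1], [0,2], [0,6], [0,7], [1,2], [1,6], [2,4], [2,7], [3,4], [3,6], [3,7], [4,5]
  2-simplices (3): [0,1,2], [0,1,6], [0,2,7]

giving chain groups C_0 ≅ Z^8, C_1 ≅ Z^12, C_2 ≅ Z^3.

Boundary ∂_1: C_1 → C_0 maps an edge to its endpoints' difference, ∂[p,q] = q − p.
The resulting 8×12 matrix has rank 7, and its Smith normal form has invariant factors (1,1,1,1,1,1,1).

The boundary map ∂_2: C_2 → C_1 acts by ∂[p,q,r] = [q,r] − [p,r] + [p,q]. For instance
  ∂[0,2,7] = [2,7] − [0,7] + [0,2],
  ∂[0,1,6] = [1,6] − [0,6] + [0,1].
As a 12×3 matrix over Z this has rank 3, with invariant factors (1,1,1).

From H_k ≅ ker(∂_k) / im(∂_{k+1}) we obtain:

  H_0: rank C_0 − rank ∂_1 = 8 − 7 = 1, and the invariant factors of ∂_1 are all 1, so H_0 ≅ Z.
  H_1: rank ker ∂_1 − rank ∂_2 = (12 − 7) − 3 = 2, and the invariant factors of ∂_2 are all 1, so H_1 ≅ Z^2.
  H_2: rank ker ∂_2 − rank ∂_3 = (3 − 3) − 0 = 0, and there is no ∂_3, so H_2 ≅ 0.

H_0 = Z,  H_1 = Z^2,  H_2 = 0.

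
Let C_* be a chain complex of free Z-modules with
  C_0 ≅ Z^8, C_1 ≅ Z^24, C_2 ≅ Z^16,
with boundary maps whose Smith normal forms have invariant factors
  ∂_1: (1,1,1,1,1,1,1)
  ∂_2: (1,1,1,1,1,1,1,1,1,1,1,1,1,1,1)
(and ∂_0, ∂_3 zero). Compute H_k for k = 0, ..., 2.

H_0: b_0 = 8 − 0 − 7 = 1; torsion from ∂_1 factors > 1: none. So H_0 = Z.
H_1: b_1 = 24 − 7 − 15 = 2; torsion from ∂_2 factors > 1: none. So H_1 = Z^2.
H_2: b_2 = 16 − 15 − 0 = 1; torsion from ∂_3 factors > 1: none. So H_2 = Z.

H_0 = Z,  H_1 = Z^2,  H_2 = Z.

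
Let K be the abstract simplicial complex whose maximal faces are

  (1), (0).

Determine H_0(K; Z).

H_0 ≅ Z^2.

K has 2 vertices.
rank ∂_0 = 0, rank ∂_1 = 0 ⇒ b_0 = 2 − 0 − 0 = 2. So H_0 ≅ Z^2.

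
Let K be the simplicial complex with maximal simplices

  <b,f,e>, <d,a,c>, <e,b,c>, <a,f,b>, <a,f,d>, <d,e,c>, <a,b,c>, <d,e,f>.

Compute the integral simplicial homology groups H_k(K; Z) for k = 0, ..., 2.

Order the vertices as a < b < c < d < e < f. Listing each simplex with vertices in this order, K has dimension 2 with simplices:

  0-simplices (6): a, b, c, d, e, f
  1-simplices (12): ab, ac, ad, af, bc, be, bf, cd, ce, de, df, ef
  2-simplices (8): abc, abf, acd, adf, bce, bef, cde, def

Hence C_0 ≅ Z^6, C_1 ≅ Z^12, C_2 ≅ Z^8.

The boundary map ∂_1: C_1 → C_0 maps an edge to its endpoints' difference, ∂[p,q] = q − p. For instance
  ∂ad = d − a.
This gives a 6×12 integer matrix of rank 5; reducing to Smith normal form yields diagonal entries (1,1,1,1,1).

The boundary map ∂_2: C_2 → C_1 sends each 2-simplex [p,q,r] to [q,r] − [p,r] + [p,q]. For instance
  ∂adf = df − af + ad,
  ∂abf = bf − af + ab.
The resulting 12×8 matrix has rank 7, and its Smith normal form has invariant factors (1,1,1,1,1,1,1).

Now H_k = ker ∂_k / im ∂_{k+1}, so:

  H_0: rank C_0 − rank ∂_1 = 6 − 5 = 1, and the invariant factors of ∂_1 are all 1, so H_0 = Z.
  H_1: rank ker ∂_1 − rank ∂_2 = (12 − 5) − 7 = 0, and the invariant factors of ∂_2 are all 1, so H_1 = 0.
  H_2: rank ker ∂_2 − rank ∂_3 = (8 − 7) − 0 = 1, and there is no ∂_3, so H_2 = Z.

As a check, the Euler characteristic is 6 − 12 + 8 = 2, which agrees with 1 − 0 + 1 = 2.
(K is a triangulation of the 2-sphere S^2.)

H_0 = Z,  H_1 = 0,  H_2 = Z.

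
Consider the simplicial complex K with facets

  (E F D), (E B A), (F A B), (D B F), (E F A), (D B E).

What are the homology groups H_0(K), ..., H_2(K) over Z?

Take the total order A < B < D < E < F on the vertex set. Then K (dimension 2) consists of the simplices:

  0-simplices (5): A, B, D, E, F
  1-simplices (9): AB, AE, AF, BD, BE, BF, DE, DF, EF
  2-simplices (6): ABE, ABF, AEF, BDE, BDF, DEF

giving chain groups C_0 ≅ Z^5, C_1 ≅ Z^9, C_2 ≅ Z^6.

The boundary map ∂_1: C_1 → C_0 sends each edge [p,q] (with p < q) to q − p.
The 5×9 boundary matrix has rank 4 and Smith normal form diag(1,1,1,1).

Boundary ∂_2: C_2 → C_1 maps a triangle to the signed sum of its edges. For instance
  ∂AEF = EF − AF + AE,
  ∂ABF = BF − AF + AB.
As a 9×6 matrix over Z this has rank 5, with invariant factors (1,1,1,1,1).

Reading off H_k = ker ∂_k / im ∂_{k+1}:

  H_0: rank C_0 − rank ∂_1 = 5 − 4 = 1, and the invariant factors of ∂_1 are all 1, so H_0 = Z.
  H_1: rank ker ∂_1 − rank ∂_2 = (9 − 4) − 5 = 0, and the invariant factors of ∂_2 are all 1, so H_1 = 0.
  H_2: rank ker ∂_2 − rank ∂_3 = (6 − 5) − 0 = 1, and there is no ∂_3, so H_2 = Z.

H_0 = Z,  H_1 = 0,  H_2 = Z.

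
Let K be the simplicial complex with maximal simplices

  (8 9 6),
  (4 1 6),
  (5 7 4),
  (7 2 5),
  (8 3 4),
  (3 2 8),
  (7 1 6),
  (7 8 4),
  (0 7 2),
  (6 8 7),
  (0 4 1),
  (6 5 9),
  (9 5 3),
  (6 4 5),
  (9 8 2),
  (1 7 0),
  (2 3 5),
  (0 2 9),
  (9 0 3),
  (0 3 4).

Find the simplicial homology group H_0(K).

H_0 = Z.

Fix the vertex order 0 < 1 < 2 < 3 < 4 < 5 < 6 < 7 < 8 < 9 and write every simplex with vertices in increasing order. Then dim K = 2 and the simplices of K are:

  0-simplices (10): [0], [1], [2], [3], [4], [5], [6], [7], [8], [9]
  1-simplices (30): (30 of them)
  2-simplices (20): (20 of them)

so the chain groups are C_0 ≅ Z^10, C_1 ≅ Z^30, C_2 ≅ Z^20.

Boundary ∂_1: C_1 → C_0 maps an edge to its endpoints' difference, ∂[p,q] = q − p.
This gives a 10×30 integer matrix of rank 9; reducing to Smith normal form yields diagonal entries (1,1,1,1,1,1,1,1,1).

∂_2: C_2 → C_1 maps a triangle to the signed sum of its edges. For instance
  ∂[4,5,7] = [5,7] − [4,7] + [4,5],
  ∂[4,5,6] = [5,6] − [4,6] + [4,5].
As a 30×20 matrix over Z this has rank 20, with invariant factors (1,1,1,1,1,1,1,1,1,1,1,1,1,1,1,1,1,1,1,2).

Reading off H_k = ker ∂_k / im ∂_{k+1}:

  H_0: rank C_0 − rank ∂_1 = 10 − 9 = 1, and the invariant factors of ∂_1 are all 1, so H_0 ≅ Z.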